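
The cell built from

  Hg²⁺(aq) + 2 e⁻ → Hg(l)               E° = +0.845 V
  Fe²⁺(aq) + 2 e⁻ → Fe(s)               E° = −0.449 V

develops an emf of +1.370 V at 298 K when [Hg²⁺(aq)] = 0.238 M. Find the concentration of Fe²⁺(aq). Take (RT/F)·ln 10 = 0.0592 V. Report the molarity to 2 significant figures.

The Hg²⁺/Hg couple has the larger reduction potential, so it is the cathode: E°cell = +0.845 − (−0.449) = +1.294 V and n = 2.
Since E = E° − (0.0592/n)·log Q, log Q = n(E° − E)/0.0592 = −2.568.
The balanced reaction is Hg²⁺(aq) + Fe(s) → Hg(l) + Fe²⁺(aq), so Q = [Fe²⁺(aq)] / [Hg²⁺(aq)].
Substituting the known concentrations and solving, log [Fe²⁺(aq)] = −3.191 and [Fe²⁺(aq)] = 0.00064 M.

0.00064 M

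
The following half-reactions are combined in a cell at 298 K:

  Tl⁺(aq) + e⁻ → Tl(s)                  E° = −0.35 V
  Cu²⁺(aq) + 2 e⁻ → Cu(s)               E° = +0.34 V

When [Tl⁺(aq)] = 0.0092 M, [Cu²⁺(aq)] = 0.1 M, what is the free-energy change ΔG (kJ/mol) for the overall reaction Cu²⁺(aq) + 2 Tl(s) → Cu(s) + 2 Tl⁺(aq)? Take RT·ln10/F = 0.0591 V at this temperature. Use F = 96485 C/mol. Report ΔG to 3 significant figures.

The standard cell potential is +0.34 − (−0.35) = +0.69 V, with n = 2 electrons in the balanced equation.
The reaction quotient is [Tl⁺(aq)]^2 / [Cu²⁺(aq)] = 0.000846; by Nernst, E = +0.69 − (0.0591/2)(−3.072) = +0.7808 V.
Finally ΔG = −nFE = −(2)(96485 C/mol)(+0.7808 V) = −151 kJ/mol.

−151 kJ/mol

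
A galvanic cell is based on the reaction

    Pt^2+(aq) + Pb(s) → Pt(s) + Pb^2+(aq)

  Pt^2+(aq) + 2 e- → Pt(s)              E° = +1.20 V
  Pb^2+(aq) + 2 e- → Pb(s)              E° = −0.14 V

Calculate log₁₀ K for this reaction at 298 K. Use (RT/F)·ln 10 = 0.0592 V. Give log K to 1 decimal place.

The Pt²⁺/Pt couple is reduced (cathode); E°cell = +1.20 − (−0.14) = +1.34 V with n = 2.
At equilibrium E = 0, so log K = nE°cell / 0.0592 = (2)(+1.34) / 0.0592 = 45.3.

log K = 45.3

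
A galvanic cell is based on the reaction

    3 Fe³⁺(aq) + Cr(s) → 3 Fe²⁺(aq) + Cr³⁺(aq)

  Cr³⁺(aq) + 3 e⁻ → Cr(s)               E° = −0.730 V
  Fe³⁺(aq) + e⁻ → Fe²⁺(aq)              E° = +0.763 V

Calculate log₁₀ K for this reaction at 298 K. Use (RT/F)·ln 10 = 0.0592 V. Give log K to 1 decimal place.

log K = 75.7

The Fe³⁺/Fe²⁺ couple is reduced (cathode); E°cell = +0.763 − (−0.730) = +1.493 V with n = 3.
At equilibrium E = 0, so log K = nE°cell / 0.0592 = (3)(+1.493) / 0.0592 = 75.7.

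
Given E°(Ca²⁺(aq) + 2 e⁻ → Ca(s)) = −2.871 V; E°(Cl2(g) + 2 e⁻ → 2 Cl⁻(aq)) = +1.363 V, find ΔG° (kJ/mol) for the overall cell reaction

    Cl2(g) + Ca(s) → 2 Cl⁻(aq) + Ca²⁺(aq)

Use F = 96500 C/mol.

−817 kJ/mol

In the reaction as written Cl2(g) is reduced, so the Cl₂/Cl⁻ couple is the cathode and Ca²⁺/Ca is the anode.
E°cell = +1.363 − (−2.871) = +4.234 V; balancing electrons gives n = 2.
ΔG° = −nFE°cell = −(2)(96500)(+4.234) J/mol = −817 kJ/mol.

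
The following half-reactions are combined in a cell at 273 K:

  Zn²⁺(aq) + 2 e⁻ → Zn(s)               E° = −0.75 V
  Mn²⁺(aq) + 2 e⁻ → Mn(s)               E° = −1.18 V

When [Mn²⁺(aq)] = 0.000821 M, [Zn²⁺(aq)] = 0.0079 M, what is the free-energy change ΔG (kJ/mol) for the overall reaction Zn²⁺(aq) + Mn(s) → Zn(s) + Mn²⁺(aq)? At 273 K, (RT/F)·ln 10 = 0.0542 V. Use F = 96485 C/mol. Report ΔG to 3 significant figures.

E°cell = −0.75 − (−1.18) = +0.43 V; the balanced reaction transfers n = 2 electrons.
Q = [Mn²⁺(aq)] / [Zn²⁺(aq)] = 0.104, so log Q = −0.983 and E = +0.43 − (0.0542/2)(−0.983) = +0.4566 V.
Then ΔG = −nFE = −2 × 96485 × +0.4566 J/mol = −88.1 kJ/mol.

−88.1 kJ/mol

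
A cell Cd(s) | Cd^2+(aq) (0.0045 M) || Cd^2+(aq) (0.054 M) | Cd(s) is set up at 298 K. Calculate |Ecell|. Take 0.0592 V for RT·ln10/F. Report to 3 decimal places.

0.032 V

For a concentration cell E°cell = 0, since both electrodes use the same couple.
The compartment with the higher Cd^2+(aq) concentration (0.054 M) acts as the cathode; ions are reduced there and produced at the dilute (0.0045 M) anode.
With n = 2, Ecell = −(0.0592/2)·log([dilute]/[conc]) = −(0.0592/2)·log(0.0045/0.054) = +0.032 V.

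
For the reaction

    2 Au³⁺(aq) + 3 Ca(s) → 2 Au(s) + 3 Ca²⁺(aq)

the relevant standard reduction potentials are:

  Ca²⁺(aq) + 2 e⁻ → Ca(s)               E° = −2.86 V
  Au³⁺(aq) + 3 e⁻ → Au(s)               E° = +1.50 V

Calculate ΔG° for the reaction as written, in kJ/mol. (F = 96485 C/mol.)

−2524 kJ/mol

In the reaction as written Au³⁺(aq) is reduced, so the Au³⁺/Au couple is the cathode and Ca²⁺/Ca is the anode.
E°cell = +1.50 − (−2.86) = +4.36 V; balancing electrons gives n = 6.
ΔG° = −nFE°cell = −(6)(96485)(+4.36) J/mol = −2524 kJ/mol.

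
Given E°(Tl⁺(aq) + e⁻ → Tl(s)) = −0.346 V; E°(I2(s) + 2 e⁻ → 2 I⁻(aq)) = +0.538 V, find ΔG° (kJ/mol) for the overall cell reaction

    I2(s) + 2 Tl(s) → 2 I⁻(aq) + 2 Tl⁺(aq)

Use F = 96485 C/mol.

In the reaction as written I2(s) is reduced, so the I₂/I⁻ couple is the cathode and Tl⁺/Tl is the anode.
E°cell = +0.538 − (−0.346) = +0.884 V; balancing electrons gives n = 2.
ΔG° = −nFE°cell = −(2)(96485)(+0.884) J/mol = −171 kJ/mol.

−171 kJ/mol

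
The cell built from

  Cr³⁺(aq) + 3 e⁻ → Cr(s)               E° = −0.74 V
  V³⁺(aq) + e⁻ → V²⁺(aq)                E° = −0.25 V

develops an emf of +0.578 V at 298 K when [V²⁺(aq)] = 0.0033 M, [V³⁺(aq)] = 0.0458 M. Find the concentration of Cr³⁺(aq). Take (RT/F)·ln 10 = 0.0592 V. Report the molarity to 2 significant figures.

0.093 M

V³⁺/V²⁺ is the cathode (higher E°); E°cell = −0.25 − (−0.74) = +0.49 V with n = 3.
Rearranging E = E° − (0.0592/n)·log Q gives log Q = 3(+0.49 − (+0.578))/0.0592 = −4.459.
For 3 V³⁺(aq) + Cr(s) → 3 V²⁺(aq) + Cr³⁺(aq), the reaction quotient is Q = ([V²⁺(aq)]^3·[Cr³⁺(aq)]) / [V³⁺(aq)]^3.
Isolating [Cr³⁺(aq)] in Q = 10^{−4.459} yields log [Cr³⁺(aq)] = −1.032, i.e. 0.093 M.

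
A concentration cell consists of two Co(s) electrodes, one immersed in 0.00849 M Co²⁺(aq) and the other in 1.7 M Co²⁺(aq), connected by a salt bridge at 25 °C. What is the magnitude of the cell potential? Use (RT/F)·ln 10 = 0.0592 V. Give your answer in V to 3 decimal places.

0.068 V

For a concentration cell E°cell = 0, since both electrodes use the same couple.
The compartment with the higher Co²⁺(aq) concentration (1.7 M) acts as the cathode; ions are reduced there and produced at the dilute (0.00849 M) anode.
With n = 2, Ecell = −(0.0592/2)·log([dilute]/[conc]) = −(0.0592/2)·log(0.00849/1.7) = +0.068 V.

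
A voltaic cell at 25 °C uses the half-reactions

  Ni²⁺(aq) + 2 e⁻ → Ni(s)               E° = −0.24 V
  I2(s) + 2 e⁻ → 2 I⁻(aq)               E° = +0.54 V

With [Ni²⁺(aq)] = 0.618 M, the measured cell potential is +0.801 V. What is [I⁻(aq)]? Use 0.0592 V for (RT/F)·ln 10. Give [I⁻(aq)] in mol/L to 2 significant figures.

I₂/I⁻ is the cathode (higher E°); E°cell = +0.54 − (−0.24) = +0.78 V with n = 2.
Since E = E° − (0.0592/n)·log Q, log Q = n(E° − E)/0.0592 = −0.709.
The balanced reaction is I2(s) + Ni(s) → 2 I⁻(aq) + Ni²⁺(aq), so Q = [I⁻(aq)]^2·[Ni²⁺(aq)].
Solving for the unknown gives log [I⁻(aq)] = −0.250, so [I⁻(aq)] ≈ 0.56 M.

0.56 M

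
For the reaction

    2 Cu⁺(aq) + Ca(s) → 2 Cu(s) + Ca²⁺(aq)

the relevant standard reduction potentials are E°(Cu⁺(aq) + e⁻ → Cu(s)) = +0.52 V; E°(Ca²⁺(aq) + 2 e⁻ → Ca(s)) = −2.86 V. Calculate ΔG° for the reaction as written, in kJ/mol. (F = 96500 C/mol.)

In the reaction as written Cu⁺(aq) is reduced, so the Cu⁺/Cu couple is the cathode and Ca²⁺/Ca is the anode.
E°cell = +0.52 − (−2.86) = +3.38 V; balancing electrons gives n = 2.
ΔG° = −nFE°cell = −(2)(96500)(+3.38) J/mol = −652 kJ/mol.

−652 kJ/mol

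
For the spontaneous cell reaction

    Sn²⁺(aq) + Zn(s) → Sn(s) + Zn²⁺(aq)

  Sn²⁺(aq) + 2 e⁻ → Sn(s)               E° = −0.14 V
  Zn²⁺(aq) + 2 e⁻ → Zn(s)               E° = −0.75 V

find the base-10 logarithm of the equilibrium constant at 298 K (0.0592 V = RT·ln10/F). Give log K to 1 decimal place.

The Sn²⁺/Sn couple is reduced (cathode); E°cell = −0.14 − (−0.75) = +0.61 V with n = 2.
At equilibrium E = 0, so log K = nE°cell / 0.0592 = (2)(+0.61) / 0.0592 = 20.6.

log K = 20.6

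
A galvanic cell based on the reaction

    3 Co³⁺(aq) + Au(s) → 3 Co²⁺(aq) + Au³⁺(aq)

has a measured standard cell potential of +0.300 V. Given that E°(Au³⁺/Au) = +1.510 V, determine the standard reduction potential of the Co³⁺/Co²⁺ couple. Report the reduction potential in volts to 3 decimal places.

In the reaction as written the Co³⁺/Co²⁺ couple is reduced (cathode) and Au³⁺/Au is oxidized (anode), so E°cell = E°(Co³⁺/Co²⁺) − E°(Au³⁺/Au).
E°(Co³⁺/Co²⁺) = E°cell + E°(anode) = +0.300 + (+1.510) = +1.810 V.

+1.810 V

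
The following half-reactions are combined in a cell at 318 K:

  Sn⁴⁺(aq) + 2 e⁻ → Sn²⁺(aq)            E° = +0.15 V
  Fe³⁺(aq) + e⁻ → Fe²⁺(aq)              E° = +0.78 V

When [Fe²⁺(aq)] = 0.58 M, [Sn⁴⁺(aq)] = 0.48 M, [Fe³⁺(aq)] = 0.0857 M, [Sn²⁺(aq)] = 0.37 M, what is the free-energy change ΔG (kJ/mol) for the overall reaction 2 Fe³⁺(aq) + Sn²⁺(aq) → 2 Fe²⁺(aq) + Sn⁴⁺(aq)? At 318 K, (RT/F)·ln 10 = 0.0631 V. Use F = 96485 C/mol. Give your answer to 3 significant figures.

The standard cell potential is +0.78 − (+0.15) = +0.63 V, with n = 2 electrons in the balanced equation.
Q = ([Fe²⁺(aq)]^2·[Sn⁴⁺(aq)]) / ([Fe³⁺(aq)]^2·[Sn²⁺(aq)]) = 59.4, so log Q = 1.774 and E = +0.63 − (0.0631/2)(1.774) = +0.5740 V.
Then ΔG = −nFE = −2 × 96485 × +0.5740 J/mol = −111 kJ/mol.

−111 kJ/mol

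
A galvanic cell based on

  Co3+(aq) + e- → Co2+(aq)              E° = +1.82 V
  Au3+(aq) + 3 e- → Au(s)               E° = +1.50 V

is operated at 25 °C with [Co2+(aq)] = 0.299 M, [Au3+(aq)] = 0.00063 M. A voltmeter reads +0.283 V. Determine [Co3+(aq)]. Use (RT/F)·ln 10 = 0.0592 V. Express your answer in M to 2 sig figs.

0.0061 M

The Co³⁺/Co²⁺ couple has the larger reduction potential, so it is the cathode: E°cell = +1.82 − (+1.50) = +0.32 V and n = 3.
From the Nernst equation, log Q = n(E° − E)/0.0592 = 3·(+0.32 − (+0.283))/0.0592 = 1.875.
The balanced reaction is 3 Co3+(aq) + Au(s) → 3 Co2+(aq) + Au3+(aq), so Q = ([Co2+(aq)]^3·[Au3+(aq)]) / [Co3+(aq)]^3.
Substituting the known concentrations and solving, log [Co3+(aq)] = −2.216 and [Co3+(aq)] = 0.0061 M.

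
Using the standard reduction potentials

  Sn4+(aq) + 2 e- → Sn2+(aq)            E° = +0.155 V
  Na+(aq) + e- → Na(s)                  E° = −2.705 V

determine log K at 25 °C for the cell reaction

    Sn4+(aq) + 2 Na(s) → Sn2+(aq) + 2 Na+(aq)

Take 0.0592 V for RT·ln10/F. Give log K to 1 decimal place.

The Sn⁴⁺/Sn²⁺ couple is reduced (cathode); E°cell = +0.155 − (−2.705) = +2.860 V with n = 2.
At equilibrium E = 0, so log K = nE°cell / 0.0592 = (2)(+2.860) / 0.0592 = 96.6.

log K = 96.6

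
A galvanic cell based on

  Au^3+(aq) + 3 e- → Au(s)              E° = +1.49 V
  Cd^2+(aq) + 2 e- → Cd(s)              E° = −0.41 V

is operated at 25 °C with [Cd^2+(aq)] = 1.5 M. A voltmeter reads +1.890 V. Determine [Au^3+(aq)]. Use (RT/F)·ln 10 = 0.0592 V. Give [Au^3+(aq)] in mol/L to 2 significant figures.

The Au³⁺/Au couple has the larger reduction potential, so it is the cathode: E°cell = +1.49 − (−0.41) = +1.90 V and n = 6.
Since E = E° − (0.0592/n)·log Q, log Q = n(E° − E)/0.0592 = 1.014.
The balanced reaction is 2 Au^3+(aq) + 3 Cd(s) → 2 Au(s) + 3 Cd^2+(aq), so Q = [Cd^2+(aq)]^3 / [Au^3+(aq)]^2.
Isolating [Au^3+(aq)] in Q = 10^{1.014} yields log [Au^3+(aq)] = −0.243, i.e. 0.57 M.

0.57 M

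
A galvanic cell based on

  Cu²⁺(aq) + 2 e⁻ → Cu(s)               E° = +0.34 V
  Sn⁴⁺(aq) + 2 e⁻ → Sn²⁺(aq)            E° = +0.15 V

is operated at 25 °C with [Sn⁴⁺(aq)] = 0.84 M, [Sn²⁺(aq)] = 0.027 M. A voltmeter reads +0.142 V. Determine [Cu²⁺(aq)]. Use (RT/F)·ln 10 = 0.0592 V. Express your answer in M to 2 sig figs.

Cu²⁺/Cu is the cathode (higher E°); E°cell = +0.34 − (+0.15) = +0.19 V with n = 2.
Rearranging E = E° − (0.0592/n)·log Q gives log Q = 2(+0.19 − (+0.142))/0.0592 = 1.622.
Balancing electrons gives Cu²⁺(aq) + Sn²⁺(aq) → Cu(s) + Sn⁴⁺(aq); thus Q = [Sn⁴⁺(aq)] / ([Cu²⁺(aq)]·[Sn²⁺(aq)]).
Substituting the known concentrations and solving, log [Cu²⁺(aq)] = −0.129 and [Cu²⁺(aq)] = 0.74 M.

0.74 M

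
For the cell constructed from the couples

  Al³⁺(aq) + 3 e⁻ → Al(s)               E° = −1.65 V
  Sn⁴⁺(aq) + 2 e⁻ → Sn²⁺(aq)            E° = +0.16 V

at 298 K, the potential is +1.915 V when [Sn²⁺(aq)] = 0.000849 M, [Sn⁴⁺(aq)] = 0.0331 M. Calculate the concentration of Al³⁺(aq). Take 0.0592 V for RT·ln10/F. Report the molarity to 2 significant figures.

With Sn⁴⁺/Sn²⁺ at the cathode and Al³⁺/Al at the anode, E°cell = +0.16 − (−1.65) = +1.81 V (n = 6).
Rearranging E = E° − (0.0592/n)·log Q gives log Q = 6(+1.81 − (+1.915))/0.0592 = −10.642.
For 3 Sn⁴⁺(aq) + 2 Al(s) → 3 Sn²⁺(aq) + 2 Al³⁺(aq), the reaction quotient is Q = ([Sn²⁺(aq)]^3·[Al³⁺(aq)]^2) / [Sn⁴⁺(aq)]^3.
Substituting the known concentrations and solving, log [Al³⁺(aq)] = −2.935 and [Al³⁺(aq)] = 0.0012 M.

0.0012 M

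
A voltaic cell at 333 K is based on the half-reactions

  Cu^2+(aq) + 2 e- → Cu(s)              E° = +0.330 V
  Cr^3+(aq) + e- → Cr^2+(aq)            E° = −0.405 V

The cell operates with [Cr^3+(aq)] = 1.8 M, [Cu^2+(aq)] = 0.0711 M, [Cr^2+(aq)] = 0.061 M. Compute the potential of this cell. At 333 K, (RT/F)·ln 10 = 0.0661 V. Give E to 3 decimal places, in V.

+0.600 V

Cu²⁺/Cu is reduced (cathode, E° = +0.330 V) and Cr³⁺/Cr²⁺ is oxidized (anode).
E°cell = E°cat − E°an = +0.330 − (−0.405) = +0.735 V; n = 2.
For the overall reaction Cu^2+(aq) + 2 Cr^2+(aq) → Cu(s) + 2 Cr^3+(aq), Q = [Cr^3+(aq)]^2 / ([Cu^2+(aq)]·[Cr^2+(aq)]^2) = 1.22×10^4, giving log Q = 4.088.
By the Nernst equation, E = +0.735 − (0.0661/2)·(4.088) = +0.600 V.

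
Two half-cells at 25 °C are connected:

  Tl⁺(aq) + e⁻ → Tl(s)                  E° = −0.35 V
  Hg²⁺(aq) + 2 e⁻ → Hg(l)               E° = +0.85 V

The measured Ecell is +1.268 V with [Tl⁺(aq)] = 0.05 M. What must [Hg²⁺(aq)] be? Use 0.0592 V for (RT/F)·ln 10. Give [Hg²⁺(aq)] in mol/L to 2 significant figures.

Hg²⁺/Hg is the cathode (higher E°); E°cell = +0.85 − (−0.35) = +1.20 V with n = 2.
Since E = E° − (0.0592/n)·log Q, log Q = n(E° − E)/0.0592 = −2.297.
The balanced reaction is Hg²⁺(aq) + 2 Tl(s) → Hg(l) + 2 Tl⁺(aq), so Q = [Tl⁺(aq)]^2 / [Hg²⁺(aq)].
Substituting the known concentrations and solving, log [Hg²⁺(aq)] = −0.305 and [Hg²⁺(aq)] = 0.50 M.

0.50 M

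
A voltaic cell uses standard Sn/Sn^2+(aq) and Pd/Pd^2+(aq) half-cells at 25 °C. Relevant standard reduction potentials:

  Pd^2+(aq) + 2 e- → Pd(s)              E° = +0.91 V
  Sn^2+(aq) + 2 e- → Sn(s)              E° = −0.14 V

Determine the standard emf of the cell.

The Pd²⁺/Pd couple has the higher E°, so Pd ion is reduced (cathode) and Sn is oxidized (anode).
E°cell = E°(cathode) − E°(anode) = +0.91 − (−0.14) = +1.05 V.

+1.05 V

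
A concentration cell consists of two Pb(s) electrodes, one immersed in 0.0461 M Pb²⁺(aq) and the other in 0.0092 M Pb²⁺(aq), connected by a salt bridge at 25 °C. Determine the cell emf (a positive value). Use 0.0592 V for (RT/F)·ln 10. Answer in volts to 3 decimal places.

0.021 V

For a concentration cell E°cell = 0, since both electrodes use the same couple.
The compartment with the higher Pb²⁺(aq) concentration (0.0461 M) acts as the cathode; ions are reduced there and produced at the dilute (0.0092 M) anode.
With n = 2, Ecell = −(0.0592/2)·log([dilute]/[conc]) = −(0.0592/2)·log(0.0092/0.0461) = +0.021 V.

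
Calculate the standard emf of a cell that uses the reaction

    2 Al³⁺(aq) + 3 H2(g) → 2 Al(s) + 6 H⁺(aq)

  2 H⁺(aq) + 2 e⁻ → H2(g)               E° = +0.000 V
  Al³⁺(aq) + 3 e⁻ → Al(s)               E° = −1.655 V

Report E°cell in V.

In the reaction as written, Al³⁺(aq) is reduced (cathode) and H⁺(aq) is produced by oxidation at the anode.
E°cell = E°(cathode) − E°(anode) = −1.655 − (+0.000) = −1.655 V.
The negative E°cell means the reaction is non-spontaneous in the direction written.

−1.655 V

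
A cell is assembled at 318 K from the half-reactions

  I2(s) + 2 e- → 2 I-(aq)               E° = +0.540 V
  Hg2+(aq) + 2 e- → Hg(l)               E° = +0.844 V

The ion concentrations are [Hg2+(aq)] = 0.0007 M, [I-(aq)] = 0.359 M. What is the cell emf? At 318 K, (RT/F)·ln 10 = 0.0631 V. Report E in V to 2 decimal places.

The Hg²⁺/Hg couple has the more positive E°, so it is the cathode; I₂/I⁻ is the anode.
E°cell = E°cat − E°an = +0.844 − (+0.540) = +0.304 V; n = 2.
For the overall reaction Hg2+(aq) + 2 I-(aq) → Hg(l) + I2(s), Q = 1 / ([Hg2+(aq)]·[I-(aq)]^2) = 1.11×10^4, giving log Q = 4.045.
Applying E = E° − (RT ln10/nF)·log Q gives +0.304 − (0.0631/2)(4.045) = +0.18 V.

+0.18 V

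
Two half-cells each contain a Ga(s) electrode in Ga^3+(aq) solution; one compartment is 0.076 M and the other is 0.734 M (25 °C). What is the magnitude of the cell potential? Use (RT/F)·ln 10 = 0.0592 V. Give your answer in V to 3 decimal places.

0.019 V

For a concentration cell E°cell = 0, since both electrodes use the same couple.
The compartment with the higher Ga^3+(aq) concentration (0.734 M) acts as the cathode; ions are reduced there and produced at the dilute (0.076 M) anode.
With n = 3, Ecell = −(0.0592/3)·log([dilute]/[conc]) = −(0.0592/3)·log(0.076/0.734) = +0.019 V.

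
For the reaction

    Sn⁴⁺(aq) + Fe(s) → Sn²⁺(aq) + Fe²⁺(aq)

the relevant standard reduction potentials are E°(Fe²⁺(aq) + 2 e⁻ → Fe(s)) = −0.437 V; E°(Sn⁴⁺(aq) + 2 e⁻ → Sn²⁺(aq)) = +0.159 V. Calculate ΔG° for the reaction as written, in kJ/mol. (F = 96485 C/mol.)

−115 kJ/mol

In the reaction as written Sn⁴⁺(aq) is reduced, so the Sn⁴⁺/Sn²⁺ couple is the cathode and Fe²⁺/Fe is the anode.
E°cell = +0.159 − (−0.437) = +0.596 V; balancing electrons gives n = 2.
ΔG° = −nFE°cell = −(2)(96485)(+0.596) J/mol = −115 kJ/mol.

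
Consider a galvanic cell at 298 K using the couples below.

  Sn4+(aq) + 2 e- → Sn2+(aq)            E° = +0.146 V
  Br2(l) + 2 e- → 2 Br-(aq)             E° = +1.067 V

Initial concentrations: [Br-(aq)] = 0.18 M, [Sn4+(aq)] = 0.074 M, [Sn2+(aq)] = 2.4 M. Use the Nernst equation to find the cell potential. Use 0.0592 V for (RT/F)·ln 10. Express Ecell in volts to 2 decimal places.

Since E°(Br₂/Br⁻) > E°(Sn⁴⁺/Sn²⁺), Br₂/Br⁻ serves as the cathode.
E°cell = E°cat − E°an = +1.067 − (+0.146) = +0.921 V; n = 2.
The balanced reaction is Br2(l) + Sn2+(aq) → 2 Br-(aq) + Sn4+(aq), so Q = ([Br-(aq)]^2·[Sn4+(aq)]) / [Sn2+(aq)] = 0.000999 and log Q = −3.000.
Applying E = E° − (RT ln10/nF)·log Q gives +0.921 − (0.0592/2)(−3.000) = +1.01 V.

+1.01 V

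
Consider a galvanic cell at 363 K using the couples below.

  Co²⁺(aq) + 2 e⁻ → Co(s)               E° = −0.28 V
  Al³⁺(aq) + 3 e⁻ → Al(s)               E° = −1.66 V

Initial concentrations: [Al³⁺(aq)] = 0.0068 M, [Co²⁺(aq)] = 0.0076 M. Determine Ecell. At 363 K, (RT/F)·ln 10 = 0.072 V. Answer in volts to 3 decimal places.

Since E°(Co²⁺/Co) > E°(Al³⁺/Al), Co²⁺/Co serves as the cathode.
E°cell = −0.28 − (−1.66) = +1.38 V, with n = 6 electrons transferred.
The balanced reaction is 3 Co²⁺(aq) + 2 Al(s) → 3 Co(s) + 2 Al³⁺(aq), so Q = [Al³⁺(aq)]^2 / [Co²⁺(aq)]^3 = 105 and log Q = 2.023.
E = E° − (0.072/n)·log Q = +1.38 − (0.072/6)(2.023) = +1.356 V.

+1.356 V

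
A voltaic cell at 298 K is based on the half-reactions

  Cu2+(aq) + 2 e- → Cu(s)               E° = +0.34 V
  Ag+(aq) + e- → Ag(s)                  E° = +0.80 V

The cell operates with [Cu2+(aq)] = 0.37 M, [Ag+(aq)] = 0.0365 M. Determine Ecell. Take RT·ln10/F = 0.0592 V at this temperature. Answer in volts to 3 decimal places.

Since E°(Ag⁺/Ag) > E°(Cu²⁺/Cu), Ag⁺/Ag serves as the cathode.
E°cell = E°cat − E°an = +0.80 − (+0.34) = +0.46 V; n = 2.
The balanced reaction is 2 Ag+(aq) + Cu(s) → 2 Ag(s) + Cu2+(aq), so Q = [Cu2+(aq)] / [Ag+(aq)]^2 = 278 and log Q = 2.444.
E = E° − (0.0592/n)·log Q = +0.46 − (0.0592/2)(2.444) = +0.388 V.

+0.388 V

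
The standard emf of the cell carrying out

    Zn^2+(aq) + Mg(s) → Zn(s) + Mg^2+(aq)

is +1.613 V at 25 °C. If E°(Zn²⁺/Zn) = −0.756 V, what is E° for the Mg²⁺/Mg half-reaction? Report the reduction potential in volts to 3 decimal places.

−2.369 V

In the reaction as written the Zn²⁺/Zn couple is reduced (cathode) and Mg²⁺/Mg is oxidized (anode), so E°cell = E°(Zn²⁺/Zn) − E°(Mg²⁺/Mg).
E°(Mg²⁺/Mg) = E°(cathode) − E°cell = −0.756 − (+1.613) = −2.369 V.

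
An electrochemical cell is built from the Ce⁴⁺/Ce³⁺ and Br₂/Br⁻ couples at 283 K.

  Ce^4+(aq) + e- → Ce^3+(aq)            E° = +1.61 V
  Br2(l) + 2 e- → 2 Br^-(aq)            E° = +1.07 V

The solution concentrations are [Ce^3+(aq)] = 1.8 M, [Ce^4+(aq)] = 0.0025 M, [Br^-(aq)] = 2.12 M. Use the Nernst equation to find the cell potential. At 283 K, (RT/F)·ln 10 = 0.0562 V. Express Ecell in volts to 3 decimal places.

+0.398 V

Ce⁴⁺/Ce³⁺ is reduced (cathode, E° = +1.61 V) and Br₂/Br⁻ is oxidized (anode).
The standard potential is +1.61 − (+1.07) = +0.54 V and the balanced reaction transfers n = 2 electrons.
Balancing gives 2 Ce^4+(aq) + 2 Br^-(aq) → 2 Ce^3+(aq) + Br2(l); hence Q = [Ce^3+(aq)]^2 / ([Ce^4+(aq)]^2·[Br^-(aq)]^2) = 1.15×10^5 (log Q = 5.062).
E = E° − (0.0562/n)·log Q = +0.54 − (0.0562/2)(5.062) = +0.398 V.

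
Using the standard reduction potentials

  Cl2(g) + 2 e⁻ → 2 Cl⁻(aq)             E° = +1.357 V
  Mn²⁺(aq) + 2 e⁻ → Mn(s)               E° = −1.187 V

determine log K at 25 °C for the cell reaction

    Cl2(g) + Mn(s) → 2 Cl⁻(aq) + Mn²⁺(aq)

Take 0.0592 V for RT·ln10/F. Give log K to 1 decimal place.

The Cl₂/Cl⁻ couple is reduced (cathode); E°cell = +1.357 − (−1.187) = +2.544 V with n = 2.
At equilibrium E = 0, so log K = nE°cell / 0.0592 = (2)(+2.544) / 0.0592 = 85.9.

log K = 85.9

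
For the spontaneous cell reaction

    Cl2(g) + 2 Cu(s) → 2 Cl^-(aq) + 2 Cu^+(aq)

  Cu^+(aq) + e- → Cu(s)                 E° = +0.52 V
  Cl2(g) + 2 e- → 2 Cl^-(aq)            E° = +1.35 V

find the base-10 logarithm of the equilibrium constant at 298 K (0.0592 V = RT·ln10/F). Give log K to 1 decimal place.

log K = 28.0

The Cl₂/Cl⁻ couple is reduced (cathode); E°cell = +1.35 − (+0.52) = +0.83 V with n = 2.
At equilibrium E = 0, so log K = nE°cell / 0.0592 = (2)(+0.83) / 0.0592 = 28.0.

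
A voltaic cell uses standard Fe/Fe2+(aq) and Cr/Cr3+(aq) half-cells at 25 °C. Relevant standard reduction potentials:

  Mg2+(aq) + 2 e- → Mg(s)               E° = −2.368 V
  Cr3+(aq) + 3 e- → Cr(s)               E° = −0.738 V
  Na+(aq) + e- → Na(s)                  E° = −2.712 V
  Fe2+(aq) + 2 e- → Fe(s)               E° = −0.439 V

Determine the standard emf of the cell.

+0.299 V

Of the two couples in this cell, the one with the more positive reduction potential is reduced at the cathode: here that is Fe²⁺/Fe (−0.439 V); Cr³⁺/Cr (−0.738 V) is the anode.
E°cell = E°(cathode) − E°(anode) = −0.439 − (−0.738) = +0.299 V.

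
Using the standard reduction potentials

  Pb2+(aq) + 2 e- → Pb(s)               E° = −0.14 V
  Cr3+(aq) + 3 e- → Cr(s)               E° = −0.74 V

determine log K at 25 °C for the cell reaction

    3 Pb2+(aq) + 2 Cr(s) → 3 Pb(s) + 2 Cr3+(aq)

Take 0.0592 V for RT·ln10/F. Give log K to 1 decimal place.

The Pb²⁺/Pb couple is reduced (cathode); E°cell = −0.14 − (−0.74) = +0.60 V with n = 6.
At equilibrium E = 0, so log K = nE°cell / 0.0592 = (6)(+0.60) / 0.0592 = 60.8.

log K = 60.8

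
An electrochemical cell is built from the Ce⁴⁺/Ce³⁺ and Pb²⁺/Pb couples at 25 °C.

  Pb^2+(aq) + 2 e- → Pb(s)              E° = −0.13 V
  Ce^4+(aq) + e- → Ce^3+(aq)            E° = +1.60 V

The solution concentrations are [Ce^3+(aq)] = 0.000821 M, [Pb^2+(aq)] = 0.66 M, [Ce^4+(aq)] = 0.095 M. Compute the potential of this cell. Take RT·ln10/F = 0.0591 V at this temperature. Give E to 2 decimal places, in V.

+1.86 V

Since E°(Ce⁴⁺/Ce³⁺) > E°(Pb²⁺/Pb), Ce⁴⁺/Ce³⁺ serves as the cathode.
The standard potential is +1.60 − (−0.13) = +1.73 V and the balanced reaction transfers n = 2 electrons.
The balanced reaction is 2 Ce^4+(aq) + Pb(s) → 2 Ce^3+(aq) + Pb^2+(aq), so Q = ([Ce^3+(aq)]^2·[Pb^2+(aq)]) / [Ce^4+(aq)]^2 = 4.93×10^−5 and log Q = −4.307.
By the Nernst equation, E = +1.73 − (0.0591/2)·(−4.307) = +1.86 V.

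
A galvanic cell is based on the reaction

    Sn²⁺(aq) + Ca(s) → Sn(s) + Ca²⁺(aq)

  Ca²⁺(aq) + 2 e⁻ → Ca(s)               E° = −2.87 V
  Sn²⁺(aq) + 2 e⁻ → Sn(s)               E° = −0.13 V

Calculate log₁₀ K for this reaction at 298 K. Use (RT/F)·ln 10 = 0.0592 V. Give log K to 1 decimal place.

The Sn²⁺/Sn couple is reduced (cathode); E°cell = −0.13 − (−2.87) = +2.74 V with n = 2.
At equilibrium E = 0, so log K = nE°cell / 0.0592 = (2)(+2.74) / 0.0592 = 92.6.

log K = 92.6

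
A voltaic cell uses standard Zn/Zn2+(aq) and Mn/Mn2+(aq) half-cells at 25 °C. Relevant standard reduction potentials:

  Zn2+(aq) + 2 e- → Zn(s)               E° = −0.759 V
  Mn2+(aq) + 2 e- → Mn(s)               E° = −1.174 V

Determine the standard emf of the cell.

The Zn²⁺/Zn couple has the higher E°, so Zn ion is reduced (cathode) and Mn is oxidized (anode).
E°cell = E°(cathode) − E°(anode) = −0.759 − (−1.174) = +0.415 V.

+0.415 V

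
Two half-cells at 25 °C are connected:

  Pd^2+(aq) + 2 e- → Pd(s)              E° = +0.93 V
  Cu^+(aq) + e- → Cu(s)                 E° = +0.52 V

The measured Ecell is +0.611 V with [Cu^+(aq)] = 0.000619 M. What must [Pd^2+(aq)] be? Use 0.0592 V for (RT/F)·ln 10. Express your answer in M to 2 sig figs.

With Pd²⁺/Pd at the cathode and Cu⁺/Cu at the anode, E°cell = +0.93 − (+0.52) = +0.41 V (n = 2).
Since E = E° − (0.0592/n)·log Q, log Q = n(E° − E)/0.0592 = −6.791.
Balancing electrons gives Pd^2+(aq) + 2 Cu(s) → Pd(s) + 2 Cu^+(aq); thus Q = [Cu^+(aq)]^2 / [Pd^2+(aq)].
Substituting the known concentrations and solving, log [Pd^2+(aq)] = 0.374 and [Pd^2+(aq)] = 2.4 M.

2.4 M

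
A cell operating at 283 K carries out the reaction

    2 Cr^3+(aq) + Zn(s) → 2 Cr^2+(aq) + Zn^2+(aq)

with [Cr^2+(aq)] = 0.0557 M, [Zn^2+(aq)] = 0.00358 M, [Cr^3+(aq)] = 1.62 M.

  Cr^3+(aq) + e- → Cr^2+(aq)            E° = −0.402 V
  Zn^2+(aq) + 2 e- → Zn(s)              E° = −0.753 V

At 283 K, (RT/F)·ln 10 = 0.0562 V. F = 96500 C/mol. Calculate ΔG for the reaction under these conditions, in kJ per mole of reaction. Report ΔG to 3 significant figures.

With Cr³⁺/Cr²⁺ reduced at the cathode, E°cell = −0.402 − (−0.753) = +0.351 V and n = 2.
Here Q = ([Cr^2+(aq)]^2·[Zn^2+(aq)]) / [Cr^3+(aq)]^2 = 4.23×10^−6 (log Q = −5.373), giving E = +0.351 − (0.0562/2)·(−5.373) = +0.5020 V.
Finally ΔG = −nFE = −(2)(96500 C/mol)(+0.5020 V) = −96.9 kJ/mol.

−96.9 kJ/mol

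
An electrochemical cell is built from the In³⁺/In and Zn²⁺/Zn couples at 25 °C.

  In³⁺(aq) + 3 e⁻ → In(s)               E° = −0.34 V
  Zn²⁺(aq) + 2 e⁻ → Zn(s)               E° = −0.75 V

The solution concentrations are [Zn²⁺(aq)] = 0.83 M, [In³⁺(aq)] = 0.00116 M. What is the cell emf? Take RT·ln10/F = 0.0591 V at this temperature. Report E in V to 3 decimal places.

Since E°(In³⁺/In) > E°(Zn²⁺/Zn), In³⁺/In serves as the cathode.
The standard potential is −0.34 − (−0.75) = +0.41 V and the balanced reaction transfers n = 6 electrons.
Balancing gives 2 In³⁺(aq) + 3 Zn(s) → 2 In(s) + 3 Zn²⁺(aq); hence Q = [Zn²⁺(aq)]^3 / [In³⁺(aq)]^2 = 4.25×10^5 (log Q = 5.628).
By the Nernst equation, E = +0.41 − (0.0591/6)·(5.628) = +0.355 V.

+0.355 V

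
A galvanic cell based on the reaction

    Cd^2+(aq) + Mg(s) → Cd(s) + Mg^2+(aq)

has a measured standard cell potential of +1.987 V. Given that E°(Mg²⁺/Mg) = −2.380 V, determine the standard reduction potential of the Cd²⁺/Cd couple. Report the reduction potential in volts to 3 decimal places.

−0.393 V

In the reaction as written the Cd²⁺/Cd couple is reduced (cathode) and Mg²⁺/Mg is oxidized (anode), so E°cell = E°(Cd²⁺/Cd) − E°(Mg²⁺/Mg).
E°(Cd²⁺/Cd) = E°cell + E°(anode) = +1.987 + (−2.380) = −0.393 V.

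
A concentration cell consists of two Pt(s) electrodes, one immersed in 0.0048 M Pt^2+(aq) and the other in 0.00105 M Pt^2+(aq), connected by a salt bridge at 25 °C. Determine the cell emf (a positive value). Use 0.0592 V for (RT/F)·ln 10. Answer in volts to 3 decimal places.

0.020 V

For a concentration cell E°cell = 0, since both electrodes use the same couple.
The compartment with the higher Pt^2+(aq) concentration (0.0048 M) acts as the cathode; ions are reduced there and produced at the dilute (0.00105 M) anode.
With n = 2, Ecell = −(0.0592/2)·log([dilute]/[conc]) = −(0.0592/2)·log(0.00105/0.0048) = +0.020 V.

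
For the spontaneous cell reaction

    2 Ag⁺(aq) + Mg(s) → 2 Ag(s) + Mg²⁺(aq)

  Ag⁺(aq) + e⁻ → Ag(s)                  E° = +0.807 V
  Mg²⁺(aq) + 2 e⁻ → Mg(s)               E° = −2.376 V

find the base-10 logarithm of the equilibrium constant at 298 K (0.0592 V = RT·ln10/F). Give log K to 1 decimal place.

log K = 107.5

The Ag⁺/Ag couple is reduced (cathode); E°cell = +0.807 − (−2.376) = +3.183 V with n = 2.
At equilibrium E = 0, so log K = nE°cell / 0.0592 = (2)(+3.183) / 0.0592 = 107.5.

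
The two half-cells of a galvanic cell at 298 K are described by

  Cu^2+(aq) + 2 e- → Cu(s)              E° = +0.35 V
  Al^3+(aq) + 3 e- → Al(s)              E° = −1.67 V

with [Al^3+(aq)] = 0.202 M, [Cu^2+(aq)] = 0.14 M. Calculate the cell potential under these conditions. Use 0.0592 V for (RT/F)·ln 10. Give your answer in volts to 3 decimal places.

+2.008 V

Since E°(Cu²⁺/Cu) > E°(Al³⁺/Al), Cu²⁺/Cu serves as the cathode.
E°cell = E°cat − E°an = +0.35 − (−1.67) = +2.02 V; n = 6.
For the overall reaction 3 Cu^2+(aq) + 2 Al(s) → 3 Cu(s) + 2 Al^3+(aq), Q = [Al^3+(aq)]^2 / [Cu^2+(aq)]^3 = 14.9, giving log Q = 1.172.
Applying E = E° − (RT ln10/nF)·log Q gives +2.02 − (0.0592/6)(1.172) = +2.008 V.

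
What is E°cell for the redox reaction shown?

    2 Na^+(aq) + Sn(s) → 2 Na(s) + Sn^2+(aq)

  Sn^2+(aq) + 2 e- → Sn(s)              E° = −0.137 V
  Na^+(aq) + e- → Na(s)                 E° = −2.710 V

−2.573 V

In the reaction as written, Na^+(aq) is reduced (cathode) and Sn^2+(aq) is produced by oxidation at the anode.
E°cell = E°(cathode) − E°(anode) = −2.710 − (−0.137) = −2.573 V.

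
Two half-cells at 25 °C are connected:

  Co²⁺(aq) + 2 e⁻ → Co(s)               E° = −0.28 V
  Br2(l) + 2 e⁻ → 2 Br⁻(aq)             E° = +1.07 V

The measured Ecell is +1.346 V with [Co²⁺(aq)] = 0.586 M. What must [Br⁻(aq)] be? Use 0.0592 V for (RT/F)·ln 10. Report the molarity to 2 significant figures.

Br₂/Br⁻ is the cathode (higher E°); E°cell = +1.07 − (−0.28) = +1.35 V with n = 2.
From the Nernst equation, log Q = n(E° − E)/0.0592 = 2·(+1.35 − (+1.346))/0.0592 = 0.135.
For Br2(l) + Co(s) → 2 Br⁻(aq) + Co²⁺(aq), the reaction quotient is Q = [Br⁻(aq)]^2·[Co²⁺(aq)].
Substituting the known concentrations and solving, log [Br⁻(aq)] = 0.184 and [Br⁻(aq)] = 1.5 M.

1.5 M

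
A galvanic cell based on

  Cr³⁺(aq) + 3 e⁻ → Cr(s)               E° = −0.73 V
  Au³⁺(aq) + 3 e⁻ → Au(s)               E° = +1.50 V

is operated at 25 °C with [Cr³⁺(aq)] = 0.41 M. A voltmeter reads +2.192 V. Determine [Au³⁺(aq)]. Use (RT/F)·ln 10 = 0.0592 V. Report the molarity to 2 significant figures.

Au³⁺/Au is the cathode (higher E°); E°cell = +1.50 − (−0.73) = +2.23 V with n = 3.
Rearranging E = E° − (0.0592/n)·log Q gives log Q = 3(+2.23 − (+2.192))/0.0592 = 1.926.
The balanced reaction is Au³⁺(aq) + Cr(s) → Au(s) + Cr³⁺(aq), so Q = [Cr³⁺(aq)] / [Au³⁺(aq)].
Isolating [Au³⁺(aq)] in Q = 10^{1.926} yields log [Au³⁺(aq)] = −2.313, i.e. 0.0049 M.

0.0049 M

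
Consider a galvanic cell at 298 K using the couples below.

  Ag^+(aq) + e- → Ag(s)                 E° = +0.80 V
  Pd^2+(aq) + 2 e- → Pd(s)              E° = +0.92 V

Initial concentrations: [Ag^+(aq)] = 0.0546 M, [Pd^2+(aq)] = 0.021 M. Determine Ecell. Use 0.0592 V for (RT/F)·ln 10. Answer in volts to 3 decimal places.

+0.145 V

Pd²⁺/Pd is reduced (cathode, E° = +0.92 V) and Ag⁺/Ag is oxidized (anode).
The standard potential is +0.92 − (+0.80) = +0.12 V and the balanced reaction transfers n = 2 electrons.
The balanced reaction is Pd^2+(aq) + 2 Ag(s) → Pd(s) + 2 Ag^+(aq), so Q = [Ag^+(aq)]^2 / [Pd^2+(aq)] = 0.142 and log Q = −0.848.
By the Nernst equation, E = +0.12 − (0.0592/2)·(−0.848) = +0.145 V.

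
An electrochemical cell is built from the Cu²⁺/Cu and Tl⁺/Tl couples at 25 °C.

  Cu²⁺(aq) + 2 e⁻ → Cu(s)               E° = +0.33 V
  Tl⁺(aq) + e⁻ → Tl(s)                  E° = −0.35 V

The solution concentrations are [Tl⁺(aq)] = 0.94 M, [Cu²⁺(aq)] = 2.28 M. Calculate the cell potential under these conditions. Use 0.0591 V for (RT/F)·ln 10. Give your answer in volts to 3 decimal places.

+0.692 V

Cu²⁺/Cu is reduced (cathode, E° = +0.33 V) and Tl⁺/Tl is oxidized (anode).
E°cell = E°cat − E°an = +0.33 − (−0.35) = +0.68 V; n = 2.
For the overall reaction Cu²⁺(aq) + 2 Tl(s) → Cu(s) + 2 Tl⁺(aq), Q = [Tl⁺(aq)]^2 / [Cu²⁺(aq)] = 0.388, giving log Q = −0.412.
Applying E = E° − (RT ln10/nF)·log Q gives +0.68 − (0.0591/2)(−0.412) = +0.692 V.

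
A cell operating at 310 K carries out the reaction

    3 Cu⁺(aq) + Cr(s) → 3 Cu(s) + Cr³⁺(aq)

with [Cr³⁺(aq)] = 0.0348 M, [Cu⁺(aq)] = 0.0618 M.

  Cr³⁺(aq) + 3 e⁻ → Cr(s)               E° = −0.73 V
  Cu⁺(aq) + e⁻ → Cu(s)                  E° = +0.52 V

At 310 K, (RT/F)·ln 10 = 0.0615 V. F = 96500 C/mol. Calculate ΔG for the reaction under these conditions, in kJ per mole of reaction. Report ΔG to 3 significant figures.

−349 kJ/mol

The standard cell potential is +0.52 − (−0.73) = +1.25 V, with n = 3 electrons in the balanced equation.
Here Q = [Cr³⁺(aq)] / [Cu⁺(aq)]^3 = 147 (log Q = 2.169), giving E = +1.25 − (0.0615/3)·(2.169) = +1.2055 V.
Finally ΔG = −nFE = −(3)(96500 C/mol)(+1.2055 V) = −349 kJ/mol.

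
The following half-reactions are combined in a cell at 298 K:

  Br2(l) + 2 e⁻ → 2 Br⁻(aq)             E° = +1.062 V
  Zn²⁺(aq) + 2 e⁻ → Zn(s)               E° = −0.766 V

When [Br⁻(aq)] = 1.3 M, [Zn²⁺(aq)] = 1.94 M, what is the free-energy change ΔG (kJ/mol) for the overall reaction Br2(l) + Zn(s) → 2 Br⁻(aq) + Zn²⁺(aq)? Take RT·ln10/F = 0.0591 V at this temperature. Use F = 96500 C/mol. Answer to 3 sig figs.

The standard cell potential is +1.062 − (−0.766) = +1.828 V, with n = 2 electrons in the balanced equation.
Here Q = [Br⁻(aq)]^2·[Zn²⁺(aq)] = 3.28 (log Q = 0.516), giving E = +1.828 − (0.0591/2)·(0.516) = +1.8128 V.
ΔG = −nFE = −(2)(96500)(+1.8128) J/mol = −350 kJ/mol.

−350 kJ/mol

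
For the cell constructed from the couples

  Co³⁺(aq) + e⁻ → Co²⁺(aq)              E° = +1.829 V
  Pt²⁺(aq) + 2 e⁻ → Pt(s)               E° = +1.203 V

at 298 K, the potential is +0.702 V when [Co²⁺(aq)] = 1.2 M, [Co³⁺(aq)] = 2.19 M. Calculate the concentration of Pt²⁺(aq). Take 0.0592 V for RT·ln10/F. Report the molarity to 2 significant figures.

0.0090 M

The Co³⁺/Co²⁺ couple has the larger reduction potential, so it is the cathode: E°cell = +1.829 − (+1.203) = +0.626 V and n = 2.
Since E = E° − (0.0592/n)·log Q, log Q = n(E° − E)/0.0592 = −2.568.
The balanced reaction is 2 Co³⁺(aq) + Pt(s) → 2 Co²⁺(aq) + Pt²⁺(aq), so Q = ([Co²⁺(aq)]^2·[Pt²⁺(aq)]) / [Co³⁺(aq)]^2.
Substituting the known concentrations and solving, log [Pt²⁺(aq)] = −2.045 and [Pt²⁺(aq)] = 0.0090 M.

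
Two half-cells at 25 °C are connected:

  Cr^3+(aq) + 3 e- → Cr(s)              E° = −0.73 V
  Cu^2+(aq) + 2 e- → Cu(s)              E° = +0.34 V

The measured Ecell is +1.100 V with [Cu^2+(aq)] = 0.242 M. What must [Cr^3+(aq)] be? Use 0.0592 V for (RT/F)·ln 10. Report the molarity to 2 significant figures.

The Cu²⁺/Cu couple has the larger reduction potential, so it is the cathode: E°cell = +0.34 − (−0.73) = +1.07 V and n = 6.
Rearranging E = E° − (0.0592/n)·log Q gives log Q = 6(+1.07 − (+1.100))/0.0592 = −3.041.
Balancing electrons gives 3 Cu^2+(aq) + 2 Cr(s) → 3 Cu(s) + 2 Cr^3+(aq); thus Q = [Cr^3+(aq)]^2 / [Cu^2+(aq)]^3.
Isolating [Cr^3+(aq)] in Q = 10^{−3.041} yields log [Cr^3+(aq)] = −2.445, i.e. 0.0036 M.

0.0036 M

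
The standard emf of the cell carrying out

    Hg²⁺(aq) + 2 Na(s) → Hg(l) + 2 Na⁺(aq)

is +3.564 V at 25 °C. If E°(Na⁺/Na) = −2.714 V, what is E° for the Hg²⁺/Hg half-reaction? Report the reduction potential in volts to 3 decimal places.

+0.850 V

In the reaction as written the Hg²⁺/Hg couple is reduced (cathode) and Na⁺/Na is oxidized (anode), so E°cell = E°(Hg²⁺/Hg) − E°(Na⁺/Na).
E°(Hg²⁺/Hg) = E°cell + E°(anode) = +3.564 + (−2.714) = +0.850 V.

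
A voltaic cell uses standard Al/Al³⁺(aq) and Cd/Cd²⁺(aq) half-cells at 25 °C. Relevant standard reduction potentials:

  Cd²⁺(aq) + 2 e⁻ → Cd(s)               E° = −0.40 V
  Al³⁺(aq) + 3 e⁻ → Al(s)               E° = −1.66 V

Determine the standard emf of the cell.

+1.26 V

The Cd²⁺/Cd couple has the higher E°, so Cd ion is reduced (cathode) and Al is oxidized (anode).
E°cell = E°(cathode) − E°(anode) = −0.40 − (−1.66) = +1.26 V.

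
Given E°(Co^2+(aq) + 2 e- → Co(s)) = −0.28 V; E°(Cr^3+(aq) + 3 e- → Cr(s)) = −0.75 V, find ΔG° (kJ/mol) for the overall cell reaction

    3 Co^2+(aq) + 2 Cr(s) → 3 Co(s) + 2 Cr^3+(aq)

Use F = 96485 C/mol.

−272 kJ/mol

In the reaction as written Co^2+(aq) is reduced, so the Co²⁺/Co couple is the cathode and Cr³⁺/Cr is the anode.
E°cell = −0.28 − (−0.75) = +0.47 V; balancing electrons gives n = 6.
ΔG° = −nFE°cell = −(6)(96485)(+0.47) J/mol = −272 kJ/mol.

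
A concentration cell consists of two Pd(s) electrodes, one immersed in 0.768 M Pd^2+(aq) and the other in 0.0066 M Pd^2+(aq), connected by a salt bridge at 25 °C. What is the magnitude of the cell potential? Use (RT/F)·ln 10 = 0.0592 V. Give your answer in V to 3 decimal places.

For a concentration cell E°cell = 0, since both electrodes use the same couple.
The compartment with the higher Pd^2+(aq) concentration (0.768 M) acts as the cathode; ions are reduced there and produced at the dilute (0.0066 M) anode.
With n = 2, Ecell = −(0.0592/2)·log([dilute]/[conc]) = −(0.0592/2)·log(0.0066/0.768) = +0.061 V.

0.061 V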